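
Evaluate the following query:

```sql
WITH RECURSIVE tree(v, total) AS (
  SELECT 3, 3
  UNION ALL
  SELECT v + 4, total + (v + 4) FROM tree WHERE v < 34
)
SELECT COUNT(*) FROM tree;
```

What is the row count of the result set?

9

Base: v=3, total=3.
Iteration 1: 3 < 34 holds -> v = 3 + 4 = 7, total = 3 + 7 = 10.
Iteration 2: 7 < 34 holds -> v = 7 + 4 = 11, total = 10 + 11 = 21.
Iteration 3: 11 < 34 holds -> v = 11 + 4 = 15, total = 21 + 15 = 36.
Iteration 4: 15 < 34 holds -> v = 15 + 4 = 19, total = 36 + 19 = 55.
Iteration 5: 19 < 34 holds -> v = 19 + 4 = 23, total = 55 + 23 = 78.
Iteration 6: 23 < 34 holds -> v = 23 + 4 = 27, total = 78 + 27 = 105.
Iteration 7: 27 < 34 holds -> v = 27 + 4 = 31, total = 105 + 31 = 136.
Iteration 8: 31 < 34 holds -> v = 31 + 4 = 35, total = 136 + 35 = 171.
Iteration 9: 35 < 34 fails; recursion stops.
Total rows emitted: 9.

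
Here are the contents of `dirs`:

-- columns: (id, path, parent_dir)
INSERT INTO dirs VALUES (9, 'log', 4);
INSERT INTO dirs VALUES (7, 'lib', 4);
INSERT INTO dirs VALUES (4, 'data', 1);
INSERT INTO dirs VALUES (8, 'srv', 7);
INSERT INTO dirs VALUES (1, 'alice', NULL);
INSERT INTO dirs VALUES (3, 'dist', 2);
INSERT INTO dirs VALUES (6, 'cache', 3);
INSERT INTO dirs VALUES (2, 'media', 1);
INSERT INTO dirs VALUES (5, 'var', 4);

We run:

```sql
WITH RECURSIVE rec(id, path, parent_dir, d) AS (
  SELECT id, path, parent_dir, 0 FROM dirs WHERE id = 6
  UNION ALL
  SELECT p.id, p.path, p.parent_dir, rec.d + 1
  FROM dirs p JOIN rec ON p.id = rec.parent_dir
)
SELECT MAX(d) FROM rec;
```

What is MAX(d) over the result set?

3

Base: id=6 (cache), parent_dir=3, d 0.
Iteration 1: join on id=3 -> dist (id 3, parent_dir=2, d 1).
Iteration 2: join on id=2 -> media (id 2, parent_dir=1, d 2).
Iteration 3: join on id=1 -> alice (id 1, parent_dir=NULL, d 3).
Iteration 4: parent_dir is NULL; no match; recursion stops.
d values: 0, 1, 2, 3; the maximum is 3.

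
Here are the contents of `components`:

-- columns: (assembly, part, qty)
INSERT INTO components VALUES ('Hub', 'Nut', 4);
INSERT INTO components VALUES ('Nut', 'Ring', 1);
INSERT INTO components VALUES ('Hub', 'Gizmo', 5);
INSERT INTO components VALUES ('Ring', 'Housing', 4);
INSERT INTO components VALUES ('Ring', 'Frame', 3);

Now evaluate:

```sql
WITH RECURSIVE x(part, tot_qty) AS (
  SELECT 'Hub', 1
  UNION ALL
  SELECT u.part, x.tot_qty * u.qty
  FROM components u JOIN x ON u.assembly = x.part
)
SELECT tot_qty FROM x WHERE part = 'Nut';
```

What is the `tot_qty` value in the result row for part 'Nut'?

Base: (Hub, tot_qty=1).
Iteration 1: components of {Hub} -> Gizmo = 1*5 = 5, Nut = 1*4 = 4.
Iteration 2: components of {Gizmo,Nut} -> Ring = 4*1 = 4.
Iteration 3: components of {Ring} -> Frame = 4*3 = 12, Housing = 4*4 = 16.
Iteration 4: no further components; recursion stops.

4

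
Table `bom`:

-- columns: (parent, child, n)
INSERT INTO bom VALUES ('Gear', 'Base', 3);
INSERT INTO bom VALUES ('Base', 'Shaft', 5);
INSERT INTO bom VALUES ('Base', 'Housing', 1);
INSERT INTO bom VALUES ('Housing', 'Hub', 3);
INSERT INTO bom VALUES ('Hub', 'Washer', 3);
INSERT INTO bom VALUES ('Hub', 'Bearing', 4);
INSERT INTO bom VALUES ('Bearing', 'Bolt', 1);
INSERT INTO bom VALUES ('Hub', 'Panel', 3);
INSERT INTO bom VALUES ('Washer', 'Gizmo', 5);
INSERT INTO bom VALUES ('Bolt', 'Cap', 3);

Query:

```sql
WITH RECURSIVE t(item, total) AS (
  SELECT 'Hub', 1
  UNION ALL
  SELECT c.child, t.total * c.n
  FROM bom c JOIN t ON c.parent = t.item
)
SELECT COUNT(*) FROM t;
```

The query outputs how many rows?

Base: (Hub, total=1).
Iteration 1: components of {Hub} -> Bearing = 1*4 = 4, Panel = 1*3 = 3, Washer = 1*3 = 3.
Iteration 2: components of {Bearing,Panel,Washer} -> Bolt = 4*1 = 4, Gizmo = 3*5 = 15.
Iteration 3: components of {Bolt,Gizmo} -> Cap = 4*3 = 12.
Iteration 4: no further components; recursion stops.
Total rows emitted: 7.

7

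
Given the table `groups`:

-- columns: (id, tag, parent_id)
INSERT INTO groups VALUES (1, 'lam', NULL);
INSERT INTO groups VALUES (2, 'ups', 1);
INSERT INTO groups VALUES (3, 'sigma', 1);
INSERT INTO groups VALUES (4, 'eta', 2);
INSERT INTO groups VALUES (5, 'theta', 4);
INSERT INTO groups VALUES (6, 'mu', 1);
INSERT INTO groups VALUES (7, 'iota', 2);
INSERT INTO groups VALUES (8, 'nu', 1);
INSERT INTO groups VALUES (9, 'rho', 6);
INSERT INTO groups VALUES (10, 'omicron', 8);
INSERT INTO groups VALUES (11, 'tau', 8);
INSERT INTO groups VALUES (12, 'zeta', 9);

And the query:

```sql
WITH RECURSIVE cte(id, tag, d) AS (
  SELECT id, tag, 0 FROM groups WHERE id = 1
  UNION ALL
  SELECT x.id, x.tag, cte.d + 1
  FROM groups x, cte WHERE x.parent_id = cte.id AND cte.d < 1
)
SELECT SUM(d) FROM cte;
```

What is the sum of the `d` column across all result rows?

4

Base: id=1 (lam) at d 0.
Iteration 1: rows with parent_id in {1} -> ups (id 2, d 1), sigma (id 3, d 1), mu (id 6, d 1), nu (id 8, d 1).
Iteration 2: d < 1 fails for all current rows; recursion stops.
SUM(d) = 0 + 1 + 1 + 1 + 1 = 4.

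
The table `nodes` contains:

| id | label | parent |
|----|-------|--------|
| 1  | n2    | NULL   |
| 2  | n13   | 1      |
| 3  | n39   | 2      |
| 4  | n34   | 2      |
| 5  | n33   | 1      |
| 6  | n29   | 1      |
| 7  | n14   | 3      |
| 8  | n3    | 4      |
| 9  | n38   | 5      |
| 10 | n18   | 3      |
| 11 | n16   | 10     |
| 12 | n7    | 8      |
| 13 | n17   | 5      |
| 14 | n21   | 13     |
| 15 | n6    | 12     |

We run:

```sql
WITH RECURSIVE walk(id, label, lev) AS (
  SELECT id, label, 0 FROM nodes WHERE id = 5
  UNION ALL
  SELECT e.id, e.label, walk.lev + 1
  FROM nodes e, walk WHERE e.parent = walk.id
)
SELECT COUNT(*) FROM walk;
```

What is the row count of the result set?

4

Base: id=5 (n33) at lev 0.
Iteration 1: rows with parent in {5} -> n38 (id 9, lev 1), n17 (id 13, lev 1).
Iteration 2: rows with parent in {9,13} -> n21 (id 14, lev 2).
Iteration 3: no rows with parent in {14}; recursion stops.
Total rows emitted: 4.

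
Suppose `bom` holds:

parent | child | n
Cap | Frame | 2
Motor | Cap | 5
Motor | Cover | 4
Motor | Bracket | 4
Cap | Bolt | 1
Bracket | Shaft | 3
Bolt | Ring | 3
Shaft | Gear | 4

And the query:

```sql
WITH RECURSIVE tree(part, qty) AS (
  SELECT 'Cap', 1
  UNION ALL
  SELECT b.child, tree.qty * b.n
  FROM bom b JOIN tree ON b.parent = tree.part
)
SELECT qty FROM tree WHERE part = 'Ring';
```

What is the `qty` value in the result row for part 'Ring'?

Base: (Cap, qty=1).
Iteration 1: components of {Cap} -> Bolt = 1*1 = 1, Frame = 1*2 = 2.
Iteration 2: components of {Bolt,Frame} -> Ring = 1*3 = 3.
Iteration 3: no further components; recursion stops.

3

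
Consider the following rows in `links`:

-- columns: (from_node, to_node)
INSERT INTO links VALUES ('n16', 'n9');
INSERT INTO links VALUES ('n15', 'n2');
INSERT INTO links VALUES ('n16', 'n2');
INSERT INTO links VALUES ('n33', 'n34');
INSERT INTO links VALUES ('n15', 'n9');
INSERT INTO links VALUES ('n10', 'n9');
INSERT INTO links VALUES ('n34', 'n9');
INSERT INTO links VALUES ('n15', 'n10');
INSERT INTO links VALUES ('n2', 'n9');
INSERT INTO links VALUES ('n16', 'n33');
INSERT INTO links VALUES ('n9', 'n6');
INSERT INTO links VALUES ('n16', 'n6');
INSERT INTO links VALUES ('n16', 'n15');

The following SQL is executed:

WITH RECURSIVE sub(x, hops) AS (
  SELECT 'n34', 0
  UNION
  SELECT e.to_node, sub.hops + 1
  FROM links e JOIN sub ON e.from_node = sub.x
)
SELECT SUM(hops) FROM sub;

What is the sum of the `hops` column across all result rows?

Base: (n34, hops=0).
Iteration 1: edges from {n34} -> (n9, hops=1).
Iteration 2: edges from {n9} -> (n6, hops=2).
Iteration 3: no outgoing edges from {n6}; recursion stops.
SUM(hops) = 0 + 1 + 2 = 3.

3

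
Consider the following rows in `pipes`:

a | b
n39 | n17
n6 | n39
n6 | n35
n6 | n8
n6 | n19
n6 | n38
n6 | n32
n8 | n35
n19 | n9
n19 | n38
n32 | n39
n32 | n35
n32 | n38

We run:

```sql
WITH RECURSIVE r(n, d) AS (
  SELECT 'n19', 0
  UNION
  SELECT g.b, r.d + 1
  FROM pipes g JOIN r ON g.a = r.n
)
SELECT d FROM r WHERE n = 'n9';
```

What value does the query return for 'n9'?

Base: (n19, d=0).
Iteration 1: edges from {n19} -> (n38, d=1), (n9, d=1).
Iteration 2: no outgoing edges from {n38,n9}; recursion stops.

1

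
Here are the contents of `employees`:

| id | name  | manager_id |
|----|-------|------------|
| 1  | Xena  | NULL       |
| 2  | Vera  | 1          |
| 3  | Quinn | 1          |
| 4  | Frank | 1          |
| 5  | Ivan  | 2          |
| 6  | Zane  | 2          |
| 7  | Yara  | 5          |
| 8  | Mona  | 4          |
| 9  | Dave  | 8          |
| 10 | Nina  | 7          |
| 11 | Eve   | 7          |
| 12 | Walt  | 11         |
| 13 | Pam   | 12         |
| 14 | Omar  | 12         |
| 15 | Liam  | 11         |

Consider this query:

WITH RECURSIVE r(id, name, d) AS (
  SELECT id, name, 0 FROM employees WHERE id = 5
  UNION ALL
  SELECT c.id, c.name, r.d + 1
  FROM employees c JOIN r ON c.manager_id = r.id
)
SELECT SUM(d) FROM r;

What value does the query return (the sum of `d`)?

Base: id=5 (Ivan) at d 0.
Iteration 1: rows with manager_id in {5} -> Yara (id 7, d 1).
Iteration 2: rows with manager_id in {7} -> Nina (id 10, d 2), Eve (id 11, d 2).
Iteration 3: rows with manager_id in {10,11} -> Walt (id 12, d 3), Liam (id 15, d 3).
Iteration 4: rows with manager_id in {12,15} -> Pam (id 13, d 4), Omar (id 14, d 4).
Iteration 5: no rows with manager_id in {13,14}; recursion stops.
SUM(d) = 0 + 1 + 2 + 2 + 3 + 3 + 4 + 4 = 19.

19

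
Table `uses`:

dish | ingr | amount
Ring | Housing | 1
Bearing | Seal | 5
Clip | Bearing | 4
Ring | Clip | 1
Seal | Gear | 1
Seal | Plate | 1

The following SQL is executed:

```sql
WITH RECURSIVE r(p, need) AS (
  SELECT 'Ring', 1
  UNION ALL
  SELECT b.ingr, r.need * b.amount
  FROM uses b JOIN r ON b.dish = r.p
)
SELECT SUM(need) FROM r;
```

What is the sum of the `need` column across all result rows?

Base: (Ring, need=1).
Iteration 1: components of {Ring} -> Clip = 1*1 = 1, Housing = 1*1 = 1.
Iteration 2: components of {Clip,Housing} -> Bearing = 1*4 = 4.
Iteration 3: components of {Bearing} -> Seal = 4*5 = 20.
Iteration 4: components of {Seal} -> Gear = 20*1 = 20, Plate = 20*1 = 20.
Iteration 5: no further components; recursion stops.
SUM(need) = 1 + 1 + 1 + 4 + 20 + 20 + 20 = 67.

67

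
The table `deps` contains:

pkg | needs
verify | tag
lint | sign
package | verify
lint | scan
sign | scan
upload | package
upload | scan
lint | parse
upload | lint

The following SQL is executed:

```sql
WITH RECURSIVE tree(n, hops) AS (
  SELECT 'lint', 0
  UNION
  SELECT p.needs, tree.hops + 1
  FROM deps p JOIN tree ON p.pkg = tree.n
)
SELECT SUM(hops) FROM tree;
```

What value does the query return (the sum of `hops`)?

5

Base: (lint, hops=0).
Iteration 1: edges from {lint} -> (parse, hops=1), (scan, hops=1), (sign, hops=1).
Iteration 2: edges from {parse,scan,sign} -> (scan, hops=2).
Iteration 3: no outgoing edges from {scan}; recursion stops.
SUM(hops) = 0 + 1 + 1 + 1 + 2 = 5.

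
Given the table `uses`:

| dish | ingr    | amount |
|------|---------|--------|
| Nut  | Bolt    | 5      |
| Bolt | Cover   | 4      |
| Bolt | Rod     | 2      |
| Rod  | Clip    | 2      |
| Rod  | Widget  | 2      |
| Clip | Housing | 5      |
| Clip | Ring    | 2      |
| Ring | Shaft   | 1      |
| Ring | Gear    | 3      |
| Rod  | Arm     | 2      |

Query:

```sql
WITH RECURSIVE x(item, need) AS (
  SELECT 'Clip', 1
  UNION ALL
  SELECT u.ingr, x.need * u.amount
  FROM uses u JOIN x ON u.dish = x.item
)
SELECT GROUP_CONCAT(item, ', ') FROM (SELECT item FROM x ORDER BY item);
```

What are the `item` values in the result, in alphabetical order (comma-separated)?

Base: (Clip, need=1).
Iteration 1: components of {Clip} -> Housing = 1*5 = 5, Ring = 1*2 = 2.
Iteration 2: components of {Housing,Ring} -> Gear = 2*3 = 6, Shaft = 2*1 = 2.
Iteration 3: no further components; recursion stops.

Clip, Gear, Housing, Ring, Shaft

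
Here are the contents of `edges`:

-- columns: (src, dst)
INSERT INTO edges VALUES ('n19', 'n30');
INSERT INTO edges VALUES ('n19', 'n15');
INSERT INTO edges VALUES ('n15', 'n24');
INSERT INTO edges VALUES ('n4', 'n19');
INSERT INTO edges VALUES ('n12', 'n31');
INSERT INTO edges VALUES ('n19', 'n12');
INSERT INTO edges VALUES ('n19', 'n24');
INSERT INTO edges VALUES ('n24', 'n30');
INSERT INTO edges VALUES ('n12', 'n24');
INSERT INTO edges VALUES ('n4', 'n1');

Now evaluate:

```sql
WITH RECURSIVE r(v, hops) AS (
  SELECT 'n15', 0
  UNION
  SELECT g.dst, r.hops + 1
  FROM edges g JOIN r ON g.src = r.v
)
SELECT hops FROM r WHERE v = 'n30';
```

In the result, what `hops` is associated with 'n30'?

2

Base: (n15, hops=0).
Iteration 1: edges from {n15} -> (n24, hops=1).
Iteration 2: edges from {n24} -> (n30, hops=2).
Iteration 3: no outgoing edges from {n30}; recursion stops.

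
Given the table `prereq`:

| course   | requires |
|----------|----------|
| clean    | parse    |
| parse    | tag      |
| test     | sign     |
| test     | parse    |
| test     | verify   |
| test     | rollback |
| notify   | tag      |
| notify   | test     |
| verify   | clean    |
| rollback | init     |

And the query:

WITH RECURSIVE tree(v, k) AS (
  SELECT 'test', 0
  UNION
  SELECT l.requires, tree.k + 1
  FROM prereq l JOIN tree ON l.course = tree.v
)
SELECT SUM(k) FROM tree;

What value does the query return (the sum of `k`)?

Base: (test, k=0).
Iteration 1: edges from {test} -> (parse, k=1), (rollback, k=1), (sign, k=1), (verify, k=1).
Iteration 2: edges from {parse,rollback,sign,verify} -> (clean, k=2), (init, k=2), (tag, k=2).
Iteration 3: edges from {clean,init,tag} -> (parse, k=3).
Iteration 4: edges from {parse} -> (tag, k=4).
Iteration 5: no outgoing edges from {tag}; recursion stops.
SUM(k) = 0 + 1 + 1 + 1 + 1 + 2 + 2 + 2 + 3 + 4 = 17.

17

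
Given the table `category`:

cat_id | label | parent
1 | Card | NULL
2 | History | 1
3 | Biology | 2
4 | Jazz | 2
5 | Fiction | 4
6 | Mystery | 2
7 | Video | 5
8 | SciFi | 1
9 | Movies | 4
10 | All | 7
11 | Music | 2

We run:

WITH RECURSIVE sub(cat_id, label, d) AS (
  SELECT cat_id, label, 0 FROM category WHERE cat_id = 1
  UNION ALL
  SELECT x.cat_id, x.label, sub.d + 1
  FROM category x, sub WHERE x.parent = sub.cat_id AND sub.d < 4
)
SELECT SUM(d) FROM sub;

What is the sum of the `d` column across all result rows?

Base: cat_id=1 (Card) at d 0.
Iteration 1: rows with parent in {1} -> History (id 2, d 1), SciFi (id 8, d 1).
Iteration 2: rows with parent in {2,8} -> Biology (id 3, d 2), Jazz (id 4, d 2), Mystery (id 6, d 2), Music (id 11, d 2).
Iteration 3: rows with parent in {3,4,6,11} -> Fiction (id 5, d 3), Movies (id 9, d 3).
Iteration 4: rows with parent in {5,9} -> Video (id 7, d 4).
Iteration 5: d < 4 fails for all current rows; recursion stops.
SUM(d) = 0 + 1 + 1 + 2 + 2 + 2 + 2 + 3 + 3 + 4 = 20.

20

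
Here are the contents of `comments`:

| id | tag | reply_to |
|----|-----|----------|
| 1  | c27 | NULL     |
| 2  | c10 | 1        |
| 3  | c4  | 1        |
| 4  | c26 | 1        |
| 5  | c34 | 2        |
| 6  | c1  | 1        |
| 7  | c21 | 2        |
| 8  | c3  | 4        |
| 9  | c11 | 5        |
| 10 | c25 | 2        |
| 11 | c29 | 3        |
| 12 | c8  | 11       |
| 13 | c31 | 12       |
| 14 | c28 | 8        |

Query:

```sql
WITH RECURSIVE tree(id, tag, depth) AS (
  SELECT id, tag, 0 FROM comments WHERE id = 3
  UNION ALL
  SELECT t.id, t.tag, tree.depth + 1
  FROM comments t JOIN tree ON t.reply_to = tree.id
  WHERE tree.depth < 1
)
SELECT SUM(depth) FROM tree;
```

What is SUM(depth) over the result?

Base: id=3 (c4) at depth 0.
Iteration 1: rows with reply_to in {3} -> c29 (id 11, depth 1).
Iteration 2: depth < 1 fails for all current rows; recursion stops.
SUM(depth) = 0 + 1 = 1.

1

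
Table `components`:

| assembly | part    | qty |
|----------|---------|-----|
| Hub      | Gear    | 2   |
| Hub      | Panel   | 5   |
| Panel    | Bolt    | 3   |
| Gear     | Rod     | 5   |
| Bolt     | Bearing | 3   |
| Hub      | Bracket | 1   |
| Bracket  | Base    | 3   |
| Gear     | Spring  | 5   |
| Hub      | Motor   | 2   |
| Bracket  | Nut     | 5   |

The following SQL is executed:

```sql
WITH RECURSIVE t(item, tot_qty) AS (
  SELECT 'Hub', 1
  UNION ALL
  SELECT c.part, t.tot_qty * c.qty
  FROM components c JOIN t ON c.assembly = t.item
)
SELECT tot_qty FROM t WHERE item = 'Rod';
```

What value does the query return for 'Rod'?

10

Base: (Hub, tot_qty=1).
Iteration 1: components of {Hub} -> Bracket = 1*1 = 1, Gear = 1*2 = 2, Motor = 1*2 = 2, Panel = 1*5 = 5.
Iteration 2: components of {Bracket,Gear,Motor,Panel} -> Base = 1*3 = 3, Bolt = 5*3 = 15, Nut = 1*5 = 5, Rod = 2*5 = 10, Spring = 2*5 = 10.
Iteration 3: components of {Base,Bolt,Nut,Rod,Spring} -> Bearing = 15*3 = 45.
Iteration 4: no further components; recursion stops.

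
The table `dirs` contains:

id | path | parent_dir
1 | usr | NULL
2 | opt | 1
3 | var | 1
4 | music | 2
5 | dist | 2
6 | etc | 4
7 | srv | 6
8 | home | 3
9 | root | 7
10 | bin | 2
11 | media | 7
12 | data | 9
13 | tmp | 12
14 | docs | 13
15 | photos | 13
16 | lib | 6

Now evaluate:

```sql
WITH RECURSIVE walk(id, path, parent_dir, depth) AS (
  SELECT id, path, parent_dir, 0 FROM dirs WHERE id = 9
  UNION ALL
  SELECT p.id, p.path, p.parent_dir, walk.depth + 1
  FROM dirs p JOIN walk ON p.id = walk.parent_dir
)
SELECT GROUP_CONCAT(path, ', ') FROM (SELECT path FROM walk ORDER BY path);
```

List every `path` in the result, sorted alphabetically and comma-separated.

Base: id=9 (root), parent_dir=7, depth 0.
Iteration 1: join on id=7 -> srv (id 7, parent_dir=6, depth 1).
Iteration 2: join on id=6 -> etc (id 6, parent_dir=4, depth 2).
Iteration 3: join on id=4 -> music (id 4, parent_dir=2, depth 3).
Iteration 4: join on id=2 -> opt (id 2, parent_dir=1, depth 4).
Iteration 5: join on id=1 -> usr (id 1, parent_dir=NULL, depth 5).
Iteration 6: parent_dir is NULL; no match; recursion stops.

etc, music, opt, root, srv, usr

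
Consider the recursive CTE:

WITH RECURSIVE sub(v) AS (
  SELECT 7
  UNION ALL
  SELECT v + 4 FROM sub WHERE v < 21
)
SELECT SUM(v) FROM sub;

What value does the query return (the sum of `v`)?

Base: v=7.
Iteration 1: 7 < 21 holds -> v = 7 + 4 = 11.
Iteration 2: 11 < 21 holds -> v = 11 + 4 = 15.
Iteration 3: 15 < 21 holds -> v = 15 + 4 = 19.
Iteration 4: 19 < 21 holds -> v = 19 + 4 = 23.
Iteration 5: 23 < 21 fails; recursion stops.
SUM(v) = 7 + 11 + 15 + 19 + 23 = 75.

75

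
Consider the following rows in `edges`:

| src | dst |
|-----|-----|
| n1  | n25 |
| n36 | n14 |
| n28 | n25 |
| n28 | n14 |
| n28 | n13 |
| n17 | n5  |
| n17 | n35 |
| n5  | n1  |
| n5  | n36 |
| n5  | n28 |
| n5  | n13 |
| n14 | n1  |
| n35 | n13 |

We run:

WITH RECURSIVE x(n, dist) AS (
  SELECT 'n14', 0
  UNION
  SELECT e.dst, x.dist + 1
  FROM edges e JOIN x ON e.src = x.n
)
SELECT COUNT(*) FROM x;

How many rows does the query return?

Base: (n14, dist=0).
Iteration 1: edges from {n14} -> (n1, dist=1).
Iteration 2: edges from {n1} -> (n25, dist=2).
Iteration 3: no outgoing edges from {n25}; recursion stops.
Total rows emitted: 3.

3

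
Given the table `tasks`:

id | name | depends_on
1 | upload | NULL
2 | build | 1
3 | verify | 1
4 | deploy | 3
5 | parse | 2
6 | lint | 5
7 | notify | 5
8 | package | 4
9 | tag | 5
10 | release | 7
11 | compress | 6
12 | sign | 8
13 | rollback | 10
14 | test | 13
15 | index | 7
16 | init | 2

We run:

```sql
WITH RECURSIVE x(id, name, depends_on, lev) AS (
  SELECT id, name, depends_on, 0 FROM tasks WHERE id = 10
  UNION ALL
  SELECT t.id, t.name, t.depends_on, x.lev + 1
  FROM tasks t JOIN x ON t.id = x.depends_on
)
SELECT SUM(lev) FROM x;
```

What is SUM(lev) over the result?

Base: id=10 (release), depends_on=7, lev 0.
Iteration 1: join on id=7 -> notify (id 7, depends_on=5, lev 1).
Iteration 2: join on id=5 -> parse (id 5, depends_on=2, lev 2).
Iteration 3: join on id=2 -> build (id 2, depends_on=1, lev 3).
Iteration 4: join on id=1 -> upload (id 1, depends_on=NULL, lev 4).
Iteration 5: depends_on is NULL; no match; recursion stops.
SUM(lev) = 0 + 1 + 2 + 3 + 4 = 10.

10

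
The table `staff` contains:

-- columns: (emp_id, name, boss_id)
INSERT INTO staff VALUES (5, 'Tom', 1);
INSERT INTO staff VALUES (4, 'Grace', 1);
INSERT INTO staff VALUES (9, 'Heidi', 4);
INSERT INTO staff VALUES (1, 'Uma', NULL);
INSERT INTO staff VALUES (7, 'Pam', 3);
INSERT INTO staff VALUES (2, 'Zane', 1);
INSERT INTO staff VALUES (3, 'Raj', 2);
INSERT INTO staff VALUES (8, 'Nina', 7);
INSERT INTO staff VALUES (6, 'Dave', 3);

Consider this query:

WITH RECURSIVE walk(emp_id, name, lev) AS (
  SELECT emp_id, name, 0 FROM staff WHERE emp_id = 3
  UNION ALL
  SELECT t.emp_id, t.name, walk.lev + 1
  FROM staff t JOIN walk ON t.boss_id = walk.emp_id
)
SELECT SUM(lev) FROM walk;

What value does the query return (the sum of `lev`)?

Base: emp_id=3 (Raj) at lev 0.
Iteration 1: rows with boss_id in {3} -> Dave (id 6, lev 1), Pam (id 7, lev 1).
Iteration 2: rows with boss_id in {6,7} -> Nina (id 8, lev 2).
Iteration 3: no rows with boss_id in {8}; recursion stops.
SUM(lev) = 0 + 1 + 1 + 2 = 4.

4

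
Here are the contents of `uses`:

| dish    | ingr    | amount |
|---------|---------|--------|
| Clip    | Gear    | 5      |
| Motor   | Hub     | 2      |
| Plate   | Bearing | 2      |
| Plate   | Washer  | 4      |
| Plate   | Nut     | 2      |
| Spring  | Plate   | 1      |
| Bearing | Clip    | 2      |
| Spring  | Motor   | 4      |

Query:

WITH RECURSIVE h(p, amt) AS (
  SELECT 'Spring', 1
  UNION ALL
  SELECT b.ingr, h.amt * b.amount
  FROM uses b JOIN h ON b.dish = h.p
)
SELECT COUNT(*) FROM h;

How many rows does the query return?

Base: (Spring, amt=1).
Iteration 1: components of {Spring} -> Motor = 1*4 = 4, Plate = 1*1 = 1.
Iteration 2: components of {Motor,Plate} -> Bearing = 1*2 = 2, Hub = 4*2 = 8, Nut = 1*2 = 2, Washer = 1*4 = 4.
Iteration 3: components of {Bearing,Hub,Nut,Washer} -> Clip = 2*2 = 4.
Iteration 4: components of {Clip} -> Gear = 4*5 = 20.
Iteration 5: no further components; recursion stops.
Total rows emitted: 9.

9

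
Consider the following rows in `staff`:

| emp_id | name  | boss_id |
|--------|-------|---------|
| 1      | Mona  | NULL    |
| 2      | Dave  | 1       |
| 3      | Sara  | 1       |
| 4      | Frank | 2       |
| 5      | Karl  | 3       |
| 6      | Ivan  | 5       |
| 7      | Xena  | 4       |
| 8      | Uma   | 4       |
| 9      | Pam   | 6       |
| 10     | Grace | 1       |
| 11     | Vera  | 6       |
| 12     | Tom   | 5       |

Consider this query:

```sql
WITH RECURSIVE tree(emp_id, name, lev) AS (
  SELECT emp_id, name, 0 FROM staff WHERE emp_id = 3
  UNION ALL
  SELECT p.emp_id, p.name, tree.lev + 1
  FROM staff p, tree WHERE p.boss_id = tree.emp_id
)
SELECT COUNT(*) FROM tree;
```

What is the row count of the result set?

Base: emp_id=3 (Sara) at lev 0.
Iteration 1: rows with boss_id in {3} -> Karl (id 5, lev 1).
Iteration 2: rows with boss_id in {5} -> Ivan (id 6, lev 2), Tom (id 12, lev 2).
Iteration 3: rows with boss_id in {6,12} -> Pam (id 9, lev 3), Vera (id 11, lev 3).
Iteration 4: no rows with boss_id in {9,11}; recursion stops.
Total rows emitted: 6.

6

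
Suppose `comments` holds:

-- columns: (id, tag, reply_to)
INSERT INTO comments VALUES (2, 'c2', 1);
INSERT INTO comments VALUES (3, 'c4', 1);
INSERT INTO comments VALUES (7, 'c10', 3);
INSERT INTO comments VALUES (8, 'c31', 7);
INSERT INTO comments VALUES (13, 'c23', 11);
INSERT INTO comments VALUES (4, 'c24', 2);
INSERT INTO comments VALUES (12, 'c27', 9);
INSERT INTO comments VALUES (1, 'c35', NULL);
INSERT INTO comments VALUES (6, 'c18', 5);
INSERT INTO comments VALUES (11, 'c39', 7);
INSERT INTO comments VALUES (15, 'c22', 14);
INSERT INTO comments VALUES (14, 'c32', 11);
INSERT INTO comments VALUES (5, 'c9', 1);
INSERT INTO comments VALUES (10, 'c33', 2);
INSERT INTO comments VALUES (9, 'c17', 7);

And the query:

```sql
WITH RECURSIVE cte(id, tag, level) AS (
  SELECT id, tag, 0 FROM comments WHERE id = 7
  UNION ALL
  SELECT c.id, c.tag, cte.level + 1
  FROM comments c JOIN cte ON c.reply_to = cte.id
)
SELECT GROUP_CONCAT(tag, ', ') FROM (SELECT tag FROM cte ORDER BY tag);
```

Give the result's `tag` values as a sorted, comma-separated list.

c10, c17, c22, c23, c27, c31, c32, c39

Base: id=7 (c10) at level 0.
Iteration 1: rows with reply_to in {7} -> c31 (id 8, level 1), c17 (id 9, level 1), c39 (id 11, level 1).
Iteration 2: rows with reply_to in {8,9,11} -> c27 (id 12, level 2), c23 (id 13, level 2), c32 (id 14, level 2).
Iteration 3: rows with reply_to in {12,13,14} -> c22 (id 15, level 3).
Iteration 4: no rows with reply_to in {15}; recursion stops.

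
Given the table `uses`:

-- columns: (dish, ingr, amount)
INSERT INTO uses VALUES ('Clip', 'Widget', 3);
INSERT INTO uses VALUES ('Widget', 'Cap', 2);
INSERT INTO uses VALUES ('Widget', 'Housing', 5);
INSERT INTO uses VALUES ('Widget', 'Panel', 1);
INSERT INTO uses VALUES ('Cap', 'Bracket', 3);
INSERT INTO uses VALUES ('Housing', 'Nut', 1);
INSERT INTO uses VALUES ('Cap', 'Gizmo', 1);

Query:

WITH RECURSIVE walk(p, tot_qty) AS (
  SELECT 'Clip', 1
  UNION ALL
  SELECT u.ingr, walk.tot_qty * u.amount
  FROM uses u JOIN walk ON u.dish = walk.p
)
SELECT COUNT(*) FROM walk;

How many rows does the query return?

8

Base: (Clip, tot_qty=1).
Iteration 1: components of {Clip} -> Widget = 1*3 = 3.
Iteration 2: components of {Widget} -> Cap = 3*2 = 6, Housing = 3*5 = 15, Panel = 3*1 = 3.
Iteration 3: components of {Cap,Housing,Panel} -> Bracket = 6*3 = 18, Gizmo = 6*1 = 6, Nut = 15*1 = 15.
Iteration 4: no further components; recursion stops.
Total rows emitted: 8.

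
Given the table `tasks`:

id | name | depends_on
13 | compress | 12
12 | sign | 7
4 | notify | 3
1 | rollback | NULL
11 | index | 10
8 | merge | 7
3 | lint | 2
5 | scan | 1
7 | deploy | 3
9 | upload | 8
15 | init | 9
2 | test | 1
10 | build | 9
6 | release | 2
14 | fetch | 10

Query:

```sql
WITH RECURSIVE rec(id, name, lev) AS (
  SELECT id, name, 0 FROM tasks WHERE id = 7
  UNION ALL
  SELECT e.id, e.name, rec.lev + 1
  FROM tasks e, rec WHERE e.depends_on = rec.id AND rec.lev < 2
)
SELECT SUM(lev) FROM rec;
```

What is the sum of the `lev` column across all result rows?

Base: id=7 (deploy) at lev 0.
Iteration 1: rows with depends_on in {7} -> merge (id 8, lev 1), sign (id 12, lev 1).
Iteration 2: rows with depends_on in {8,12} -> upload (id 9, lev 2), compress (id 13, lev 2).
Iteration 3: lev < 2 fails for all current rows; recursion stops.
SUM(lev) = 0 + 1 + 1 + 2 + 2 = 6.

6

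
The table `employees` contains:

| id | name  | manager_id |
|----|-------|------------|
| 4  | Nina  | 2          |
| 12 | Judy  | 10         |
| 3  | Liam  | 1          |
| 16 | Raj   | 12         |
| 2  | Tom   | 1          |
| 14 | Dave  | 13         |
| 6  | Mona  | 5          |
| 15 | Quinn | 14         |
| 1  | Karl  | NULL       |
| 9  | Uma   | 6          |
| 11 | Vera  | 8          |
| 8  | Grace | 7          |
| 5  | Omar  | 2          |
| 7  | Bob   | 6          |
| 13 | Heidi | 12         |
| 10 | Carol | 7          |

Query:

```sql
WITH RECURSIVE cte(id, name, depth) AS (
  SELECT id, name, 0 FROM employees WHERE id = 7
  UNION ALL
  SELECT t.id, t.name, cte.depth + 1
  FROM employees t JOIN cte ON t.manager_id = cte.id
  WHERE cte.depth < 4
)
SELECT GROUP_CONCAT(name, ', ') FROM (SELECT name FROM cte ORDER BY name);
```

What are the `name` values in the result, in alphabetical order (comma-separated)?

Base: id=7 (Bob) at depth 0.
Iteration 1: rows with manager_id in {7} -> Grace (id 8, depth 1), Carol (id 10, depth 1).
Iteration 2: rows with manager_id in {8,10} -> Vera (id 11, depth 2), Judy (id 12, depth 2).
Iteration 3: rows with manager_id in {11,12} -> Heidi (id 13, depth 3), Raj (id 16, depth 3).
Iteration 4: rows with manager_id in {13,16} -> Dave (id 14, depth 4).
Iteration 5: depth < 4 fails for all current rows; recursion stops.

Bob, Carol, Dave, Grace, Heidi, Judy, Raj, Vera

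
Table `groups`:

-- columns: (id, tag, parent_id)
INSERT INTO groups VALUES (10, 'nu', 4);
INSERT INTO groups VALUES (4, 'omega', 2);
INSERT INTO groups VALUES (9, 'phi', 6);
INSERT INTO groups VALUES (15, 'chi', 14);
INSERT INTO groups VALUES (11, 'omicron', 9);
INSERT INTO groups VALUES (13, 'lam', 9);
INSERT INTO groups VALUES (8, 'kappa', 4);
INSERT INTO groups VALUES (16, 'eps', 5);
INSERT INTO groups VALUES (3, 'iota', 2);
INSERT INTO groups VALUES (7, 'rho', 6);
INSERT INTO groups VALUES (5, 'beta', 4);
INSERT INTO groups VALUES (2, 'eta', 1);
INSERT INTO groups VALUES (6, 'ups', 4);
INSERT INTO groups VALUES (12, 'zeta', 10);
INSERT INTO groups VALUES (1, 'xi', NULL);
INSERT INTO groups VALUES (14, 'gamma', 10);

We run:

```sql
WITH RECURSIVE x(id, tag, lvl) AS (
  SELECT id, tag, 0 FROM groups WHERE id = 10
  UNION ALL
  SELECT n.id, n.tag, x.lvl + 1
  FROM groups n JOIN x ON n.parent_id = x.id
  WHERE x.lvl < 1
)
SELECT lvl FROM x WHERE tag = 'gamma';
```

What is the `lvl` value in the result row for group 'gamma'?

1

Base: id=10 (nu) at lvl 0.
Iteration 1: rows with parent_id in {10} -> zeta (id 12, lvl 1), gamma (id 14, lvl 1).
Iteration 2: lvl < 1 fails for all current rows; recursion stops.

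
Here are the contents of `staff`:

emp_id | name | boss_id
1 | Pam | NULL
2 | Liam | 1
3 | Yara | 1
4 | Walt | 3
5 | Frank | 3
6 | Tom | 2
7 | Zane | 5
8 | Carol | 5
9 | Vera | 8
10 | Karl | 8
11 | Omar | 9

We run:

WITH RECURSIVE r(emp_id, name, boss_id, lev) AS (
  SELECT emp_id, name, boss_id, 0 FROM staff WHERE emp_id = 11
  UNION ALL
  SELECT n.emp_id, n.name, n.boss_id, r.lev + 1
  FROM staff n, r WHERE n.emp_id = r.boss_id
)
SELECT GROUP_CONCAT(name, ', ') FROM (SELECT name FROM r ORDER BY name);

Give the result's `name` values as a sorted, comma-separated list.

Base: emp_id=11 (Omar), boss_id=9, lev 0.
Iteration 1: join on emp_id=9 -> Vera (id 9, boss_id=8, lev 1).
Iteration 2: join on emp_id=8 -> Carol (id 8, boss_id=5, lev 2).
Iteration 3: join on emp_id=5 -> Frank (id 5, boss_id=3, lev 3).
Iteration 4: join on emp_id=3 -> Yara (id 3, boss_id=1, lev 4).
Iteration 5: join on emp_id=1 -> Pam (id 1, boss_id=NULL, lev 5).
Iteration 6: boss_id is NULL; no match; recursion stops.

Carol, Frank, Omar, Pam, Vera, Yara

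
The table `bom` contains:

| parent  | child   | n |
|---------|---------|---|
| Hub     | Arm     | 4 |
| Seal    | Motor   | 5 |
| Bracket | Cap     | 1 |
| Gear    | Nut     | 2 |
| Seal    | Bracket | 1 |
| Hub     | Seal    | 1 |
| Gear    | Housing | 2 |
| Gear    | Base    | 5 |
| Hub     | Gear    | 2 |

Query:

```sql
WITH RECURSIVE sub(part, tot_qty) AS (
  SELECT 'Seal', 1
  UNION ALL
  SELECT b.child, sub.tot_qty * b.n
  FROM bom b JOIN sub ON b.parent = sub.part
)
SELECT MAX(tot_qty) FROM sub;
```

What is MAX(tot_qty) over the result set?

5

Base: (Seal, tot_qty=1).
Iteration 1: components of {Seal} -> Bracket = 1*1 = 1, Motor = 1*5 = 5.
Iteration 2: components of {Bracket,Motor} -> Cap = 1*1 = 1.
Iteration 3: no further components; recursion stops.
tot_qty values: 1, 1, 5, 1; the maximum is 5.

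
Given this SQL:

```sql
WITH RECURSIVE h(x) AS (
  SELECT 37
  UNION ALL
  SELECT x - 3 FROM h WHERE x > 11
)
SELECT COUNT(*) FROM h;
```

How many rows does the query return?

Base: x=37.
Iteration 1: 37 > 11 holds -> x = 37 - 3 = 34.
Iteration 2: 34 > 11 holds -> x = 34 - 3 = 31.
Iteration 3: 31 > 11 holds -> x = 31 - 3 = 28.
Iteration 4: 28 > 11 holds -> x = 28 - 3 = 25.
Iteration 5: 25 > 11 holds -> x = 25 - 3 = 22.
Iteration 6: 22 > 11 holds -> x = 22 - 3 = 19.
Iteration 7: 19 > 11 holds -> x = 19 - 3 = 16.
Iteration 8: 16 > 11 holds -> x = 16 - 3 = 13.
Iteration 9: 13 > 11 holds -> x = 13 - 3 = 10.
Iteration 10: 10 > 11 fails; recursion stops.
Total rows emitted: 10.

10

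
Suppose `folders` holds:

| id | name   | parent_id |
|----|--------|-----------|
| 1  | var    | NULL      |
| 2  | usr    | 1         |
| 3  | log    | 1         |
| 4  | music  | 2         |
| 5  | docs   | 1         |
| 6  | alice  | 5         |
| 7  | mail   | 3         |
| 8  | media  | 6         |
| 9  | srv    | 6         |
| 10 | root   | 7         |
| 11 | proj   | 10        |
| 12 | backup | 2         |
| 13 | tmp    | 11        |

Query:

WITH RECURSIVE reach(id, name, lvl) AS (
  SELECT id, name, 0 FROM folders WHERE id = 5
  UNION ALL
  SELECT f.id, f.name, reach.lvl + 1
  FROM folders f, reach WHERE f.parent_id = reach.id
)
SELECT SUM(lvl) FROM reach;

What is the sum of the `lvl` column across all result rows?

Base: id=5 (docs) at lvl 0.
Iteration 1: rows with parent_id in {5} -> alice (id 6, lvl 1).
Iteration 2: rows with parent_id in {6} -> media (id 8, lvl 2), srv (id 9, lvl 2).
Iteration 3: no rows with parent_id in {8,9}; recursion stops.
SUM(lvl) = 0 + 1 + 2 + 2 = 5.

5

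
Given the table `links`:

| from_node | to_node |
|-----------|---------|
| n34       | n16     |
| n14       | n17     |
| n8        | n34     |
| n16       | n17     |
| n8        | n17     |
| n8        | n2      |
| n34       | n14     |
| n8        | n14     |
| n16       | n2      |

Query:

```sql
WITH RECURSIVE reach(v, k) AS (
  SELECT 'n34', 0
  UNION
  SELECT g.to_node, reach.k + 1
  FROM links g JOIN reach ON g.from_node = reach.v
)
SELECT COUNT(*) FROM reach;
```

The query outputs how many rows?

5

Base: (n34, k=0).
Iteration 1: edges from {n34} -> (n14, k=1), (n16, k=1).
Iteration 2: edges from {n14,n16} -> (n17, k=2), (n2, k=2). [UNION drops 1 duplicate row(s)]
Iteration 3: no outgoing edges from {n17,n2}; recursion stops.
Total rows emitted: 5.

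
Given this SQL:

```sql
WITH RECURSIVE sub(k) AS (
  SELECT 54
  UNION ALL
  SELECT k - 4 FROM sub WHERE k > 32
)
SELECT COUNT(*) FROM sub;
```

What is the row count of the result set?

Base: k=54.
Iteration 1: 54 > 32 holds -> k = 54 - 4 = 50.
Iteration 2: 50 > 32 holds -> k = 50 - 4 = 46.
Iteration 3: 46 > 32 holds -> k = 46 - 4 = 42.
Iteration 4: 42 > 32 holds -> k = 42 - 4 = 38.
Iteration 5: 38 > 32 holds -> k = 38 - 4 = 34.
Iteration 6: 34 > 32 holds -> k = 34 - 4 = 30.
Iteration 7: 30 > 32 fails; recursion stops.
Total rows emitted: 7.

7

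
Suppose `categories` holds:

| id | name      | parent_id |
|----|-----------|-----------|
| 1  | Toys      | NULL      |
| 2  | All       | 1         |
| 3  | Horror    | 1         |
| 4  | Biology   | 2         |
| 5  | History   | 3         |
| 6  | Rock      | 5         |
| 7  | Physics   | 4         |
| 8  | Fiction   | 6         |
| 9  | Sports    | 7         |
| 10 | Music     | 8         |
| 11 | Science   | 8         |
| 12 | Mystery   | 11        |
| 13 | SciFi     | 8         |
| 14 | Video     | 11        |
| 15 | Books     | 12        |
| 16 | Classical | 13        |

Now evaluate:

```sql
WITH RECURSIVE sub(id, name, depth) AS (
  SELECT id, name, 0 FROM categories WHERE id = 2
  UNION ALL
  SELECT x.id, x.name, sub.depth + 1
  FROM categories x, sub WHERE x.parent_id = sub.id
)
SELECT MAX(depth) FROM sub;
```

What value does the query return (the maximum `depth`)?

Base: id=2 (All) at depth 0.
Iteration 1: rows with parent_id in {2} -> Biology (id 4, depth 1).
Iteration 2: rows with parent_id in {4} -> Physics (id 7, depth 2).
Iteration 3: rows with parent_id in {7} -> Sports (id 9, depth 3).
Iteration 4: no rows with parent_id in {9}; recursion stops.
depth values: 0, 1, 2, 3; the maximum is 3.

3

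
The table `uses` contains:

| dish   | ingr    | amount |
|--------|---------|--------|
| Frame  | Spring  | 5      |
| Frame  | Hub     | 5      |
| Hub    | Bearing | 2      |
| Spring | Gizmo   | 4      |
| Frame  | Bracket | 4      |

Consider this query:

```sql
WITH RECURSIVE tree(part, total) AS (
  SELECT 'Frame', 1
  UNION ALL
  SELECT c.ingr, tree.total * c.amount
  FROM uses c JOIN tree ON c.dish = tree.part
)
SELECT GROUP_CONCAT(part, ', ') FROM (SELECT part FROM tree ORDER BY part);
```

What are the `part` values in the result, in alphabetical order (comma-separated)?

Base: (Frame, total=1).
Iteration 1: components of {Frame} -> Bracket = 1*4 = 4, Hub = 1*5 = 5, Spring = 1*5 = 5.
Iteration 2: components of {Bracket,Hub,Spring} -> Bearing = 5*2 = 10, Gizmo = 5*4 = 20.
Iteration 3: no further components; recursion stops.

Bearing, Bracket, Frame, Gizmo, Hub, Spring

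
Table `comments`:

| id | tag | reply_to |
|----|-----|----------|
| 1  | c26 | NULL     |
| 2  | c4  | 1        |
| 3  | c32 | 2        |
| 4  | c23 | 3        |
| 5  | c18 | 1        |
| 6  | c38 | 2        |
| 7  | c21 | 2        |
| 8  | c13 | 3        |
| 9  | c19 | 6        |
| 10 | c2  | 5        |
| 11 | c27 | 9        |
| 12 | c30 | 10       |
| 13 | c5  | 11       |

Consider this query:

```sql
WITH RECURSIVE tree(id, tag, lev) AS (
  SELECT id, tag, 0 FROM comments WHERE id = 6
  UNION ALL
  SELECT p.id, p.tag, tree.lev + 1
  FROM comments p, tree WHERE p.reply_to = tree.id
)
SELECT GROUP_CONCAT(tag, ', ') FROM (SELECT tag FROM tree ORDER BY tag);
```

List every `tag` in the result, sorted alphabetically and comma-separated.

c19, c27, c38, c5

Base: id=6 (c38) at lev 0.
Iteration 1: rows with reply_to in {6} -> c19 (id 9, lev 1).
Iteration 2: rows with reply_to in {9} -> c27 (id 11, lev 2).
Iteration 3: rows with reply_to in {11} -> c5 (id 13, lev 3).
Iteration 4: no rows with reply_to in {13}; recursion stops.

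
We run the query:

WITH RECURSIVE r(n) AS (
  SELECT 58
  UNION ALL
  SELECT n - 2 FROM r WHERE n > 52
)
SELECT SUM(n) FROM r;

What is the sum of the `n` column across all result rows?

220

Base: n=58.
Iteration 1: 58 > 52 holds -> n = 58 - 2 = 56.
Iteration 2: 56 > 52 holds -> n = 56 - 2 = 54.
Iteration 3: 54 > 52 holds -> n = 54 - 2 = 52.
Iteration 4: 52 > 52 fails; recursion stops.
SUM(n) = 58 + 56 + 54 + 52 = 220.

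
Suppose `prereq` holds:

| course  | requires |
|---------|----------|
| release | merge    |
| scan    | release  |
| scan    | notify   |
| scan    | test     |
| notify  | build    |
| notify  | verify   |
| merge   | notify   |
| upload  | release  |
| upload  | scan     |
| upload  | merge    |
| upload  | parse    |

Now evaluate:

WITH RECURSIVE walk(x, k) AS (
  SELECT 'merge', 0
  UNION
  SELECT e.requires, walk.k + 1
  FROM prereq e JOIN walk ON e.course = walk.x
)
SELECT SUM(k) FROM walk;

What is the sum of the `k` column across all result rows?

5

Base: (merge, k=0).
Iteration 1: edges from {merge} -> (notify, k=1).
Iteration 2: edges from {notify} -> (build, k=2), (verify, k=2).
Iteration 3: no outgoing edges from {build,verify}; recursion stops.
SUM(k) = 0 + 1 + 2 + 2 = 5.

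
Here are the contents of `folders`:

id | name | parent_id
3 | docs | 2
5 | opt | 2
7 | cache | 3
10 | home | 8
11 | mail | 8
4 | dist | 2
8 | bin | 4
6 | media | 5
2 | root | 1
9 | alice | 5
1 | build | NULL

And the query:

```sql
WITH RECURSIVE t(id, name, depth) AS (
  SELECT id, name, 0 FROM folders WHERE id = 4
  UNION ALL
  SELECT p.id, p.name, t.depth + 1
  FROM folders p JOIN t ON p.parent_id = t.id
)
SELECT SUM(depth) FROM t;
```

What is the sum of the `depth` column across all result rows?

5

Base: id=4 (dist) at depth 0.
Iteration 1: rows with parent_id in {4} -> bin (id 8, depth 1).
Iteration 2: rows with parent_id in {8} -> home (id 10, depth 2), mail (id 11, depth 2).
Iteration 3: no rows with parent_id in {10,11}; recursion stops.
SUM(depth) = 0 + 1 + 2 + 2 = 5.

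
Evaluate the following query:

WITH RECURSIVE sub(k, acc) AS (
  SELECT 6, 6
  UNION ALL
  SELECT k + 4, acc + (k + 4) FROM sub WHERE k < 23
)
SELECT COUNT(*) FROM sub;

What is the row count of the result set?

Base: k=6, acc=6.
Iteration 1: 6 < 23 holds -> k = 6 + 4 = 10, acc = 6 + 10 = 16.
Iteration 2: 10 < 23 holds -> k = 10 + 4 = 14, acc = 16 + 14 = 30.
Iteration 3: 14 < 23 holds -> k = 14 + 4 = 18, acc = 30 + 18 = 48.
Iteration 4: 18 < 23 holds -> k = 18 + 4 = 22, acc = 48 + 22 = 70.
Iteration 5: 22 < 23 holds -> k = 22 + 4 = 26, acc = 70 + 26 = 96.
Iteration 6: 26 < 23 fails; recursion stops.
Total rows emitted: 6.

6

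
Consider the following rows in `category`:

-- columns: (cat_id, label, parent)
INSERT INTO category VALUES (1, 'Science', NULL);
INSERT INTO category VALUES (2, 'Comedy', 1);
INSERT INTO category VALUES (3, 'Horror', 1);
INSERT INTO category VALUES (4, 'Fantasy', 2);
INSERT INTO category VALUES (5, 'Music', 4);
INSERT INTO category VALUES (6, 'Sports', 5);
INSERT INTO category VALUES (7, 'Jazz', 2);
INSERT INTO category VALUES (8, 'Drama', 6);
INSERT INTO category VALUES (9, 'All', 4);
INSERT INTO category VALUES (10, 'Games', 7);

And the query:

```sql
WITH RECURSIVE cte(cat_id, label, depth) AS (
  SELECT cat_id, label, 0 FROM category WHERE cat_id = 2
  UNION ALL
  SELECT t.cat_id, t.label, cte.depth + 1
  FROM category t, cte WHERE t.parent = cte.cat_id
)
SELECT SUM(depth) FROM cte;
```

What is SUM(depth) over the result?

Base: cat_id=2 (Comedy) at depth 0.
Iteration 1: rows with parent in {2} -> Fantasy (id 4, depth 1), Jazz (id 7, depth 1).
Iteration 2: rows with parent in {4,7} -> Music (id 5, depth 2), All (id 9, depth 2), Games (id 10, depth 2).
Iteration 3: rows with parent in {5,9,10} -> Sports (id 6, depth 3).
Iteration 4: rows with parent in {6} -> Drama (id 8, depth 4).
Iteration 5: no rows with parent in {8}; recursion stops.
SUM(depth) = 0 + 1 + 1 + 2 + 2 + 2 + 3 + 4 = 15.

15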